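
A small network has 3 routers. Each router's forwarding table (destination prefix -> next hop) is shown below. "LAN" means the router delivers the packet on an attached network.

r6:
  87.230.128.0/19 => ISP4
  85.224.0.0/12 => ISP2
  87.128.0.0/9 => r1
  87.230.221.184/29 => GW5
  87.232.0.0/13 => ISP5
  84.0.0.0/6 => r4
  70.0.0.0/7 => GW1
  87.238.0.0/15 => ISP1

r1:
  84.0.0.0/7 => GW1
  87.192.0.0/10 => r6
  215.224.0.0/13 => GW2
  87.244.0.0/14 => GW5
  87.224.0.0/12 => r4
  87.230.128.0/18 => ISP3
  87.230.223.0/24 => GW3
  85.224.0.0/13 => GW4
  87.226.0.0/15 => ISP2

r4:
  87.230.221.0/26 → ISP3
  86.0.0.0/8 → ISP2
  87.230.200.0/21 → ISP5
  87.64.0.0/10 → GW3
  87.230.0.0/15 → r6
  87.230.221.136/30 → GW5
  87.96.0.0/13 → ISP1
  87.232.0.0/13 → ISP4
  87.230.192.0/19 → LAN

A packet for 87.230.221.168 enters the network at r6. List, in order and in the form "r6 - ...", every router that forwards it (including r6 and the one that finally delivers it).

At r6: longest match for 87.230.221.168 is 87.128.0.0/9 -> r1
At r1: longest match for 87.230.221.168 is 87.224.0.0/12 -> r4
At r4: longest match for 87.230.221.168 is 87.230.192.0/19 -> LAN

r6 - r1 - r4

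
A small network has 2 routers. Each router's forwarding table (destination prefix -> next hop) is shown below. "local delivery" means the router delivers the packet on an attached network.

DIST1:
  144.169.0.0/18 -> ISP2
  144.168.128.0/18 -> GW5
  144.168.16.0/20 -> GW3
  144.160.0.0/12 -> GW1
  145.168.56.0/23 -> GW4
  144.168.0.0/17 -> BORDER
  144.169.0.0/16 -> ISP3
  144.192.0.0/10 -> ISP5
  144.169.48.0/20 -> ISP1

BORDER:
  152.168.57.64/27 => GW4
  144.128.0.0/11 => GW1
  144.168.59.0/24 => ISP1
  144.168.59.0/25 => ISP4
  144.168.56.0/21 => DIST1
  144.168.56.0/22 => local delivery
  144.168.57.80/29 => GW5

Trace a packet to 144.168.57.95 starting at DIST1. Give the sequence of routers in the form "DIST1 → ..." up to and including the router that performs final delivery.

At DIST1: longest match for 144.168.57.95 is 144.168.0.0/17 -> BORDER
At BORDER: longest match for 144.168.57.95 is 144.168.56.0/22 -> local delivery

DIST1 → BORDER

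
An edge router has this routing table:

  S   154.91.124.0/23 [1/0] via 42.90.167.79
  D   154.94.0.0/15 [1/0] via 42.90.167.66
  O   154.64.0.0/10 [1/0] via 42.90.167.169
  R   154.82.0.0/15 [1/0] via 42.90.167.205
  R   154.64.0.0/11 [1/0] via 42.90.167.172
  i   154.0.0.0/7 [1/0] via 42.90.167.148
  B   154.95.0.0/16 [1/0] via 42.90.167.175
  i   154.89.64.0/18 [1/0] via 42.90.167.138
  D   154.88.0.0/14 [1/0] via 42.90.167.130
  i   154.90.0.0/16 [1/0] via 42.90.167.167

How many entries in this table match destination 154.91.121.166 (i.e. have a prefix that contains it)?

4

Prefixes containing 154.91.121.166:
  154.0.0.0/7 (154.0.0.0 - 155.255.255.255)
  154.64.0.0/10 (154.64.0.0 - 154.127.255.255)
  154.64.0.0/11 (154.64.0.0 - 154.95.255.255)
  154.88.0.0/14 (154.88.0.0 - 154.91.255.255)
Total matching entries: 4.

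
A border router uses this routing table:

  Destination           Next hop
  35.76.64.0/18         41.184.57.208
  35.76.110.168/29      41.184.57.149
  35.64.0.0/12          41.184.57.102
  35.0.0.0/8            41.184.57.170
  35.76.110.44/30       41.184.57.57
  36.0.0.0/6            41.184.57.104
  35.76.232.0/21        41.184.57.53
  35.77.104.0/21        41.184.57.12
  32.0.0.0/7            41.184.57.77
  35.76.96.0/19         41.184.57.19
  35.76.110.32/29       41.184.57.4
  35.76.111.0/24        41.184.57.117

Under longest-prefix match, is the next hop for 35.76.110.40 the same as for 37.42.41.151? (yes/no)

no

35.76.110.40: longest match 35.76.96.0/19 -> 41.184.57.19
37.42.41.151: longest match 36.0.0.0/6 -> 41.184.57.104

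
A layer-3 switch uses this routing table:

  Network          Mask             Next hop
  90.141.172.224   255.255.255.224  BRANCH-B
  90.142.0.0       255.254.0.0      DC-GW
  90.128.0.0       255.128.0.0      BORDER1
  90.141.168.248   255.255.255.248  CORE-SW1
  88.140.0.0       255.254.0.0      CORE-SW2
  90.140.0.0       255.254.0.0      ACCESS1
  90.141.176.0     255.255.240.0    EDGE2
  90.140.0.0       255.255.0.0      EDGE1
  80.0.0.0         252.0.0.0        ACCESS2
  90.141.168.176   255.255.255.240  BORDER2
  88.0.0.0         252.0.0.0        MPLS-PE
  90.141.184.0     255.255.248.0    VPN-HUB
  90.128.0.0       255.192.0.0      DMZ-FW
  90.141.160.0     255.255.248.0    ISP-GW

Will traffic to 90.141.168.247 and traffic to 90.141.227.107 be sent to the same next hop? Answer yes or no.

yes

90.141.168.247: longest match 90.140.0.0/15 -> ACCESS1
90.141.227.107: longest match 90.140.0.0/15 -> ACCESS1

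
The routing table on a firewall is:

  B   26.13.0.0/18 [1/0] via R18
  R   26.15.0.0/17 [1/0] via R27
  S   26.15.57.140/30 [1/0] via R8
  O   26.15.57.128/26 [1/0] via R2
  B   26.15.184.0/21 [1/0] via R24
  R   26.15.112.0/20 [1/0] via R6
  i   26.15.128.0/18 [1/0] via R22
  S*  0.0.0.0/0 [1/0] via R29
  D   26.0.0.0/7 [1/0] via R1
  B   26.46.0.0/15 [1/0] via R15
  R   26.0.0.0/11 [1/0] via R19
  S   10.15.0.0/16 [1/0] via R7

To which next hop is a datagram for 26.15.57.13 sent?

Routes whose prefix contains 26.15.57.13:
  0.0.0.0/0 (default, matches everything) -> R29
  26.0.0.0/7 (26.0.0.0 - 27.255.255.255) -> R1
  26.0.0.0/11 (26.0.0.0 - 26.31.255.255) -> R19
  26.15.0.0/17 (26.15.0.0 - 26.15.127.255) -> R27
More-specific entries that do NOT match:
  26.15.57.140/30 (26.15.57.140 - 26.15.57.143) does not contain 26.15.57.13
  26.15.57.128/26 (26.15.57.128 - 26.15.57.191) does not contain 26.15.57.13
  26.15.184.0/21 (26.15.184.0 - 26.15.191.255) does not contain 26.15.57.13
  26.15.112.0/20 (26.15.112.0 - 26.15.127.255) does not contain 26.15.57.13
  26.13.0.0/18 (26.13.0.0 - 26.13.63.255) does not contain 26.15.57.13
  26.15.128.0/18 (26.15.128.0 - 26.15.191.255) does not contain 26.15.57.13
Longest matching prefix is /17 -> next hop R27.

R27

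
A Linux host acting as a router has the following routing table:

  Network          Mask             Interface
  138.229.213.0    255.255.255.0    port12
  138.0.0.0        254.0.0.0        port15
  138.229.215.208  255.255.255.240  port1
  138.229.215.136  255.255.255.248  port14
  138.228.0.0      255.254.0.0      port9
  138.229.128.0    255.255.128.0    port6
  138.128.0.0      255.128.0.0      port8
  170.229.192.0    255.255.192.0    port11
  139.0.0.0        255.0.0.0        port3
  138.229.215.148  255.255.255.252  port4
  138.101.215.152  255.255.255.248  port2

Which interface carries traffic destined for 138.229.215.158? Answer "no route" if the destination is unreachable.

Routes whose prefix contains 138.229.215.158:
  138.0.0.0/7 (138.0.0.0 - 139.255.255.255) -> port15
  138.128.0.0/9 (138.128.0.0 - 138.255.255.255) -> port8
  138.228.0.0/15 (138.228.0.0 - 138.229.255.255) -> port9
  138.229.128.0/17 (138.229.128.0 - 138.229.255.255) -> port6
More-specific entries that do NOT match:
  138.229.215.148/30 (138.229.215.148 - 138.229.215.151) does not contain 138.229.215.158
  138.229.215.136/29 (138.229.215.136 - 138.229.215.143) does not contain 138.229.215.158
  138.101.215.152/29 (138.101.215.152 - 138.101.215.159) does not contain 138.229.215.158
  138.229.215.208/28 (138.229.215.208 - 138.229.215.223) does not contain 138.229.215.158
  138.229.213.0/24 (138.229.213.0 - 138.229.213.255) does not contain 138.229.215.158
  170.229.192.0/18 (170.229.192.0 - 170.229.255.255) does not contain 138.229.215.158
Longest matching prefix is /17 -> interface port6.

port6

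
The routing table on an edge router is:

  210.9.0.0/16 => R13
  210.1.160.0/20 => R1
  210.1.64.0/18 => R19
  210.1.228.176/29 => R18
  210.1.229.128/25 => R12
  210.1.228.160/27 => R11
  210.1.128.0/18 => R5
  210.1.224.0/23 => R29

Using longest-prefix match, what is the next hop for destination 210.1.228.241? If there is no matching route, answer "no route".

No entry's prefix contains 210.1.228.241; there is no default route.

no route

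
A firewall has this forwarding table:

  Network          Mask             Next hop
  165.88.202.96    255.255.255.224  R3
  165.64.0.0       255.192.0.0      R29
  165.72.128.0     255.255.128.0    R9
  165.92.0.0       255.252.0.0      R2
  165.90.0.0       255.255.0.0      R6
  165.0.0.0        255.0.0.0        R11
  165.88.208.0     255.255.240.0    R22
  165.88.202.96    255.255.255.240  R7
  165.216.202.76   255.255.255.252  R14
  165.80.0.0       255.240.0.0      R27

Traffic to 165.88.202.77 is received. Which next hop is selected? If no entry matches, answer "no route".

R27

Routes whose prefix contains 165.88.202.77:
  165.0.0.0/8 (165.0.0.0 - 165.255.255.255) -> R11
  165.64.0.0/10 (165.64.0.0 - 165.127.255.255) -> R29
  165.80.0.0/12 (165.80.0.0 - 165.95.255.255) -> R27
More-specific entries that do NOT match:
  165.216.202.76/30 (165.216.202.76 - 165.216.202.79) does not contain 165.88.202.77
  165.88.202.96/28 (165.88.202.96 - 165.88.202.111) does not contain 165.88.202.77
  165.88.202.96/27 (165.88.202.96 - 165.88.202.127) does not contain 165.88.202.77
  165.88.208.0/20 (165.88.208.0 - 165.88.223.255) does not contain 165.88.202.77
  165.72.128.0/17 (165.72.128.0 - 165.72.255.255) does not contain 165.88.202.77
  165.90.0.0/16 (165.90.0.0 - 165.90.255.255) does not contain 165.88.202.77
  165.92.0.0/14 (165.92.0.0 - 165.95.255.255) does not contain 165.88.202.77
Longest matching prefix is /12 -> next hop R27.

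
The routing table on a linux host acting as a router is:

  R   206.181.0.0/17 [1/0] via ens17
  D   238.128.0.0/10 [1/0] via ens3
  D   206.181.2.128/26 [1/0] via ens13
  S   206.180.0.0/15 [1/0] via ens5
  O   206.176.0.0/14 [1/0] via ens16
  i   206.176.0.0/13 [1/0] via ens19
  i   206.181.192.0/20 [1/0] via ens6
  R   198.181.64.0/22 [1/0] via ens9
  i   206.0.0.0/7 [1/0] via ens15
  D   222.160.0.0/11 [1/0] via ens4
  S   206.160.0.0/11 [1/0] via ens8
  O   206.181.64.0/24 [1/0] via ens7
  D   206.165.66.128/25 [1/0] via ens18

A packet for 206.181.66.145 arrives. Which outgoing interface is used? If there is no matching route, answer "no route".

Routes whose prefix contains 206.181.66.145:
  206.0.0.0/7 (206.0.0.0 - 207.255.255.255) -> ens15
  206.160.0.0/11 (206.160.0.0 - 206.191.255.255) -> ens8
  206.176.0.0/13 (206.176.0.0 - 206.183.255.255) -> ens19
  206.180.0.0/15 (206.180.0.0 - 206.181.255.255) -> ens5
  206.181.0.0/17 (206.181.0.0 - 206.181.127.255) -> ens17
More-specific entries that do NOT match:
  206.181.2.128/26 (206.181.2.128 - 206.181.2.191) does not contain 206.181.66.145
  206.165.66.128/25 (206.165.66.128 - 206.165.66.255) does not contain 206.181.66.145
  206.181.64.0/24 (206.181.64.0 - 206.181.64.255) does not contain 206.181.66.145
  198.181.64.0/22 (198.181.64.0 - 198.181.67.255) does not contain 206.181.66.145
  206.181.192.0/20 (206.181.192.0 - 206.181.207.255) does not contain 206.181.66.145
Longest matching prefix is /17 -> interface ens17.

ens17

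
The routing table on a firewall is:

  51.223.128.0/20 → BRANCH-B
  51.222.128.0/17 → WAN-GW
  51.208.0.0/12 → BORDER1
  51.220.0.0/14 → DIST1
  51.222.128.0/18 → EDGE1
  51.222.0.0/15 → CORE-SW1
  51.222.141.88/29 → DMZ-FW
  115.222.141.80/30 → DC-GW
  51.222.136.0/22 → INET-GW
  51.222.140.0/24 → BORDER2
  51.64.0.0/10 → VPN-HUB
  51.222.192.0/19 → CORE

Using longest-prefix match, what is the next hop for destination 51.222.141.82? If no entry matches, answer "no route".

EDGE1

Routes whose prefix contains 51.222.141.82:
  51.208.0.0/12 (51.208.0.0 - 51.223.255.255) -> BORDER1
  51.220.0.0/14 (51.220.0.0 - 51.223.255.255) -> DIST1
  51.222.0.0/15 (51.222.0.0 - 51.223.255.255) -> CORE-SW1
  51.222.128.0/17 (51.222.128.0 - 51.222.255.255) -> WAN-GW
  51.222.128.0/18 (51.222.128.0 - 51.222.191.255) -> EDGE1
More-specific entries that do NOT match:
  115.222.141.80/30 (115.222.141.80 - 115.222.141.83) does not contain 51.222.141.82
  51.222.141.88/29 (51.222.141.88 - 51.222.141.95) does not contain 51.222.141.82
  51.222.140.0/24 (51.222.140.0 - 51.222.140.255) does not contain 51.222.141.82
  51.222.136.0/22 (51.222.136.0 - 51.222.139.255) does not contain 51.222.141.82
  51.223.128.0/20 (51.223.128.0 - 51.223.143.255) does not contain 51.222.141.82
  51.222.192.0/19 (51.222.192.0 - 51.222.223.255) does not contain 51.222.141.82
Longest matching prefix is /18 -> next hop EDGE1.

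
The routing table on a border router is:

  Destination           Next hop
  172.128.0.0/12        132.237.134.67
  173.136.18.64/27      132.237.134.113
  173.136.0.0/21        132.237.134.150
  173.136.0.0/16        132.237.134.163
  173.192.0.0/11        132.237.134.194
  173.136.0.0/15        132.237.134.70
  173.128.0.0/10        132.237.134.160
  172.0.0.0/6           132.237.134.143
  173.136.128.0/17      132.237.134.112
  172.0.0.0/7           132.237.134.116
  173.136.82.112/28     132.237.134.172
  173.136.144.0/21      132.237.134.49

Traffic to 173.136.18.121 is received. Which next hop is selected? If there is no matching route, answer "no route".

Routes whose prefix contains 173.136.18.121:
  172.0.0.0/6 (172.0.0.0 - 175.255.255.255) -> 132.237.134.143
  172.0.0.0/7 (172.0.0.0 - 173.255.255.255) -> 132.237.134.116
  173.128.0.0/10 (173.128.0.0 - 173.191.255.255) -> 132.237.134.160
  173.136.0.0/15 (173.136.0.0 - 173.137.255.255) -> 132.237.134.70
  173.136.0.0/16 (173.136.0.0 - 173.136.255.255) -> 132.237.134.163
More-specific entries that do NOT match:
  173.136.82.112/28 (173.136.82.112 - 173.136.82.127) does not contain 173.136.18.121
  173.136.18.64/27 (173.136.18.64 - 173.136.18.95) does not contain 173.136.18.121
  173.136.0.0/21 (173.136.0.0 - 173.136.7.255) does not contain 173.136.18.121
  173.136.144.0/21 (173.136.144.0 - 173.136.151.255) does not contain 173.136.18.121
  173.136.128.0/17 (173.136.128.0 - 173.136.255.255) does not contain 173.136.18.121
Longest matching prefix is /16 -> next hop 132.237.134.163.

132.237.134.163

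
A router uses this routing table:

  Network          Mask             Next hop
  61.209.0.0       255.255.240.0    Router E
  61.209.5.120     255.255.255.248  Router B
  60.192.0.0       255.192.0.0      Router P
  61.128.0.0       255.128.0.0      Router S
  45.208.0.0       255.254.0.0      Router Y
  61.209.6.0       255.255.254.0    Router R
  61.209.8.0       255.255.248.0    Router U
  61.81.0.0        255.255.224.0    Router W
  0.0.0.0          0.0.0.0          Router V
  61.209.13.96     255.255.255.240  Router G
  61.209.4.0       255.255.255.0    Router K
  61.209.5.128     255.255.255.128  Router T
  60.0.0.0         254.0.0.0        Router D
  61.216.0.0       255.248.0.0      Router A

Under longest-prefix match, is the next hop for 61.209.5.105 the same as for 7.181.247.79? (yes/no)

no

61.209.5.105: longest match 61.209.0.0/20 -> Router E
7.181.247.79: longest match 0.0.0.0/0 -> Router V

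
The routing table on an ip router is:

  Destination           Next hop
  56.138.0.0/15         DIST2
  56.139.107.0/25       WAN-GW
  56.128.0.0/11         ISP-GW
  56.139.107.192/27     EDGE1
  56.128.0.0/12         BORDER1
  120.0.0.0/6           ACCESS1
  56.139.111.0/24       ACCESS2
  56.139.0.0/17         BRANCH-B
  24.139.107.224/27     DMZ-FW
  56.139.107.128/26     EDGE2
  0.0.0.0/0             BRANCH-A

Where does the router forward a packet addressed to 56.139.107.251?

BRANCH-B

Routes whose prefix contains 56.139.107.251:
  0.0.0.0/0 (default, matches everything) -> BRANCH-A
  56.128.0.0/11 (56.128.0.0 - 56.159.255.255) -> ISP-GW
  56.128.0.0/12 (56.128.0.0 - 56.143.255.255) -> BORDER1
  56.138.0.0/15 (56.138.0.0 - 56.139.255.255) -> DIST2
  56.139.0.0/17 (56.139.0.0 - 56.139.127.255) -> BRANCH-B
More-specific entries that do NOT match:
  56.139.107.192/27 (56.139.107.192 - 56.139.107.223) does not contain 56.139.107.251
  24.139.107.224/27 (24.139.107.224 - 24.139.107.255) does not contain 56.139.107.251
  56.139.107.128/26 (56.139.107.128 - 56.139.107.191) does not contain 56.139.107.251
  56.139.107.0/25 (56.139.107.0 - 56.139.107.127) does not contain 56.139.107.251
  56.139.111.0/24 (56.139.111.0 - 56.139.111.255) does not contain 56.139.107.251
Longest matching prefix is /17 -> next hop BRANCH-B.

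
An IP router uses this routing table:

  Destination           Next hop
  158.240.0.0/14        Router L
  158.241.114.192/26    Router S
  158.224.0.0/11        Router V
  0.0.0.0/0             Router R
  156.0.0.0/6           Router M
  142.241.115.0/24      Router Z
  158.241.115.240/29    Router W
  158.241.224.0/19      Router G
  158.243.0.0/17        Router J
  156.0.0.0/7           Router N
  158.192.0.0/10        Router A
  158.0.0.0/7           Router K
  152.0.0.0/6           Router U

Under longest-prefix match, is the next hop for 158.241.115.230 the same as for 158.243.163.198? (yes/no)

yes

158.241.115.230: longest match 158.240.0.0/14 -> Router L
158.243.163.198: longest match 158.240.0.0/14 -> Router L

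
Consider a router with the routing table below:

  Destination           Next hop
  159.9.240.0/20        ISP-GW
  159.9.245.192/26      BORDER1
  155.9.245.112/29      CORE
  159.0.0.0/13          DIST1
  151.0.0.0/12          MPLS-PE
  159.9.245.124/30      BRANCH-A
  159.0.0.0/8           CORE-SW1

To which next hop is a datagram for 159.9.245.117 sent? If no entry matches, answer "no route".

ISP-GW

Routes whose prefix contains 159.9.245.117:
  159.0.0.0/8 (159.0.0.0 - 159.255.255.255) -> CORE-SW1
  159.9.240.0/20 (159.9.240.0 - 159.9.255.255) -> ISP-GW
More-specific entries that do NOT match:
  159.9.245.124/30 (159.9.245.124 - 159.9.245.127) does not contain 159.9.245.117
  155.9.245.112/29 (155.9.245.112 - 155.9.245.119) does not contain 159.9.245.117
  159.9.245.192/26 (159.9.245.192 - 159.9.245.255) does not contain 159.9.245.117
Longest matching prefix is /20 -> next hop ISP-GW.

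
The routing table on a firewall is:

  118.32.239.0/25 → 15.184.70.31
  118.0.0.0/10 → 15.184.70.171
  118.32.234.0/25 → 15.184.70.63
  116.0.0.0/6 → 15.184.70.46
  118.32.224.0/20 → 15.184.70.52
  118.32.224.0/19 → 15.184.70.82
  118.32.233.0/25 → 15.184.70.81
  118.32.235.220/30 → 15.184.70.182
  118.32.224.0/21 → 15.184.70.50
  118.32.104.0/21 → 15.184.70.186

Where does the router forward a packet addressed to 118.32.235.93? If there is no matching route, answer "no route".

Routes whose prefix contains 118.32.235.93:
  116.0.0.0/6 (116.0.0.0 - 119.255.255.255) -> 15.184.70.46
  118.0.0.0/10 (118.0.0.0 - 118.63.255.255) -> 15.184.70.171
  118.32.224.0/19 (118.32.224.0 - 118.32.255.255) -> 15.184.70.82
  118.32.224.0/20 (118.32.224.0 - 118.32.239.255) -> 15.184.70.52
More-specific entries that do NOT match:
  118.32.235.220/30 (118.32.235.220 - 118.32.235.223) does not contain 118.32.235.93
  118.32.239.0/25 (118.32.239.0 - 118.32.239.127) does not contain 118.32.235.93
  118.32.234.0/25 (118.32.234.0 - 118.32.234.127) does not contain 118.32.235.93
  118.32.233.0/25 (118.32.233.0 - 118.32.233.127) does not contain 118.32.235.93
  118.32.224.0/21 (118.32.224.0 - 118.32.231.255) does not contain 118.32.235.93
  118.32.104.0/21 (118.32.104.0 - 118.32.111.255) does not contain 118.32.235.93
Longest matching prefix is /20 -> next hop 15.184.70.52.

15.184.70.52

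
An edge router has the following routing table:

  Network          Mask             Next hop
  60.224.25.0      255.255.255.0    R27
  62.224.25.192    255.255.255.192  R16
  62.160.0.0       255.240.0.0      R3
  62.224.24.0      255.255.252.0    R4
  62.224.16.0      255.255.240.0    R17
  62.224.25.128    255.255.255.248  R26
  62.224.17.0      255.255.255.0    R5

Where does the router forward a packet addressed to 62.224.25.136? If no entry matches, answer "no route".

R4

Routes whose prefix contains 62.224.25.136:
  62.224.16.0/20 (62.224.16.0 - 62.224.31.255) -> R17
  62.224.24.0/22 (62.224.24.0 - 62.224.27.255) -> R4
More-specific entries that do NOT match:
  62.224.25.128/29 (62.224.25.128 - 62.224.25.135) does not contain 62.224.25.136
  62.224.25.192/26 (62.224.25.192 - 62.224.25.255) does not contain 62.224.25.136
  60.224.25.0/24 (60.224.25.0 - 60.224.25.255) does not contain 62.224.25.136
  62.224.17.0/24 (62.224.17.0 - 62.224.17.255) does not contain 62.224.25.136
Longest matching prefix is /22 -> next hop R4.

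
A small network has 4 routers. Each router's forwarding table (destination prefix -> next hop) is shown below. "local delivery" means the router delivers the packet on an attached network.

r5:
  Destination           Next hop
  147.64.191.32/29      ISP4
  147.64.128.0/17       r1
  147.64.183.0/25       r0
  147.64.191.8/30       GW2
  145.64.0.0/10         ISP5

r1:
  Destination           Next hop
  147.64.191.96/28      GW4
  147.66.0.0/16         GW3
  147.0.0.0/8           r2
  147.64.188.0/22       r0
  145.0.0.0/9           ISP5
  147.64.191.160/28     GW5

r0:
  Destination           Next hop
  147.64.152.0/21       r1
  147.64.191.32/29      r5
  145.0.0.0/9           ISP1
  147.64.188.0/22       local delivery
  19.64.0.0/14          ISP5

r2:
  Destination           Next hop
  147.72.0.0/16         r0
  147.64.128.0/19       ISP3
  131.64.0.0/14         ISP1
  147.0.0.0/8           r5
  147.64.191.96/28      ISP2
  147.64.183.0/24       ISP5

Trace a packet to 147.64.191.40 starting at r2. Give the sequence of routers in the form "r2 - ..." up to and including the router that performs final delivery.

At r2: longest match for 147.64.191.40 is 147.0.0.0/8 -> r5
At r5: longest match for 147.64.191.40 is 147.64.128.0/17 -> r1
At r1: longest match for 147.64.191.40 is 147.64.188.0/22 -> r0
At r0: longest match for 147.64.191.40 is 147.64.188.0/22 -> local delivery

r2 - r5 - r1 - r0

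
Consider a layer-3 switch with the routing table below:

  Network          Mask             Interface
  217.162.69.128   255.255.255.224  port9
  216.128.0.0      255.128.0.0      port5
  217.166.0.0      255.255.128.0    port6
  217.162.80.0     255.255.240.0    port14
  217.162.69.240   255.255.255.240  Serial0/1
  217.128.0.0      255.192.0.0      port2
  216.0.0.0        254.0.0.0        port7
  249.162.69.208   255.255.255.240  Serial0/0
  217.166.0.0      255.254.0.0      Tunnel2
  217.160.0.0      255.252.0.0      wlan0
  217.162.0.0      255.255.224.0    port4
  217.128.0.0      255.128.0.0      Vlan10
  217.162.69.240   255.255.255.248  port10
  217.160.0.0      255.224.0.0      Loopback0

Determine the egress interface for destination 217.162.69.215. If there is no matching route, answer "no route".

Routes whose prefix contains 217.162.69.215:
  216.0.0.0/7 (216.0.0.0 - 217.255.255.255) -> port7
  217.128.0.0/9 (217.128.0.0 - 217.255.255.255) -> Vlan10
  217.128.0.0/10 (217.128.0.0 - 217.191.255.255) -> port2
  217.160.0.0/11 (217.160.0.0 - 217.191.255.255) -> Loopback0
  217.160.0.0/14 (217.160.0.0 - 217.163.255.255) -> wlan0
More-specific entries that do NOT match:
  217.162.69.240/29 (217.162.69.240 - 217.162.69.247) does not contain 217.162.69.215
  217.162.69.240/28 (217.162.69.240 - 217.162.69.255) does not contain 217.162.69.215
  249.162.69.208/28 (249.162.69.208 - 249.162.69.223) does not contain 217.162.69.215
  217.162.69.128/27 (217.162.69.128 - 217.162.69.159) does not contain 217.162.69.215
  217.162.80.0/20 (217.162.80.0 - 217.162.95.255) does not contain 217.162.69.215
  217.162.0.0/19 (217.162.0.0 - 217.162.31.255) does not contain 217.162.69.215
  217.166.0.0/17 (217.166.0.0 - 217.166.127.255) does not contain 217.162.69.215
  217.166.0.0/15 (217.166.0.0 - 217.167.255.255) does not contain 217.162.69.215
Longest matching prefix is /14 -> interface wlan0.

wlan0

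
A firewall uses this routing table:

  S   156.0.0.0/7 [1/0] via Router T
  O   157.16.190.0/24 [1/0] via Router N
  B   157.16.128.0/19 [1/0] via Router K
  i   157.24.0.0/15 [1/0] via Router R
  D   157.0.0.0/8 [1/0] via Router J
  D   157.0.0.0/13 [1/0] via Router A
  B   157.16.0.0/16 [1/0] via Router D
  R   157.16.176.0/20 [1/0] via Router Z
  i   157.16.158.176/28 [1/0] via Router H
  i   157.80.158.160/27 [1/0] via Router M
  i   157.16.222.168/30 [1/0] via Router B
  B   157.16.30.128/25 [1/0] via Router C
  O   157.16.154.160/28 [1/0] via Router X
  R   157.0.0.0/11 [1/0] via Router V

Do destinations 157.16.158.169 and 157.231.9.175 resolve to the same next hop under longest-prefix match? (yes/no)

no

157.16.158.169: longest match 157.16.128.0/19 -> Router K
157.231.9.175: longest match 157.0.0.0/8 -> Router J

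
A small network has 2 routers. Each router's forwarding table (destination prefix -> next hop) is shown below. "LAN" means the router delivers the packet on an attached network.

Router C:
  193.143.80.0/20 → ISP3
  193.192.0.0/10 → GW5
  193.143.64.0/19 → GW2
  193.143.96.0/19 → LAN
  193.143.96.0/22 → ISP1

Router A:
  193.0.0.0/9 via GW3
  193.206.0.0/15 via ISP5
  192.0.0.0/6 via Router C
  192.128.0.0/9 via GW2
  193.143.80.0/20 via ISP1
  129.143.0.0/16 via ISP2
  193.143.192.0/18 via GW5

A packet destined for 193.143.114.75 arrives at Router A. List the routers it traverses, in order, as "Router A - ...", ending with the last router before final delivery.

At Router A: longest match for 193.143.114.75 is 192.0.0.0/6 -> Router C
At Router C: longest match for 193.143.114.75 is 193.143.96.0/19 -> LAN

Router A - Router C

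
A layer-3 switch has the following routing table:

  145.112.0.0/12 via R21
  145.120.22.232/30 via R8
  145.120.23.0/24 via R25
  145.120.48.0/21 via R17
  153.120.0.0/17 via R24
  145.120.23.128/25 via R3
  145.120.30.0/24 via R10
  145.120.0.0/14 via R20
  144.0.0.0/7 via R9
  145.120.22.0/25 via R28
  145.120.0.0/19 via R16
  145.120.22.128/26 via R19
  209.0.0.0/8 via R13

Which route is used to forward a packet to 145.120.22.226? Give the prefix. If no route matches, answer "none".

145.120.0.0/19

Entries matching 145.120.22.226:
  144.0.0.0/7 (144.0.0.0 - 145.255.255.255)
  145.112.0.0/12 (145.112.0.0 - 145.127.255.255)
  145.120.0.0/14 (145.120.0.0 - 145.123.255.255)
  145.120.0.0/19 (145.120.0.0 - 145.120.31.255)
Most specific is 145.120.0.0/19.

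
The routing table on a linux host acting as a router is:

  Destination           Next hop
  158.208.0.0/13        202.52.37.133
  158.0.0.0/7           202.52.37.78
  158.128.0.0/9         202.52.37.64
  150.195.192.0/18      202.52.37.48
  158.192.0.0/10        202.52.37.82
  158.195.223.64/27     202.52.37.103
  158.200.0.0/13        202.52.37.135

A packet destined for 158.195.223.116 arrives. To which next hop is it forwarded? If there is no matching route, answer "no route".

Routes whose prefix contains 158.195.223.116:
  158.0.0.0/7 (158.0.0.0 - 159.255.255.255) -> 202.52.37.78
  158.128.0.0/9 (158.128.0.0 - 158.255.255.255) -> 202.52.37.64
  158.192.0.0/10 (158.192.0.0 - 158.255.255.255) -> 202.52.37.82
More-specific entries that do NOT match:
  158.195.223.64/27 (158.195.223.64 - 158.195.223.95) does not contain 158.195.223.116
  150.195.192.0/18 (150.195.192.0 - 150.195.255.255) does not contain 158.195.223.116
  158.208.0.0/13 (158.208.0.0 - 158.215.255.255) does not contain 158.195.223.116
  158.200.0.0/13 (158.200.0.0 - 158.207.255.255) does not contain 158.195.223.116
Longest matching prefix is /10 -> next hop 202.52.37.82.

202.52.37.82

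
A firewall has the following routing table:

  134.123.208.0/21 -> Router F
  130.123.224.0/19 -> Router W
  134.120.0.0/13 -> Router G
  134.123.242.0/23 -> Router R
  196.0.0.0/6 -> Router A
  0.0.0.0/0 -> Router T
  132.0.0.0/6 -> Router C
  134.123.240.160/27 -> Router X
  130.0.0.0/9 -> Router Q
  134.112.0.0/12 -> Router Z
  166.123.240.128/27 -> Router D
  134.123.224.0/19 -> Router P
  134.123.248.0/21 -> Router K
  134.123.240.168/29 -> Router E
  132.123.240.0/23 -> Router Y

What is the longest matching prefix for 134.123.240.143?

134.123.224.0/19

Entries matching 134.123.240.143:
  0.0.0.0/0 (default, matches everything)
  132.0.0.0/6 (132.0.0.0 - 135.255.255.255)
  134.112.0.0/12 (134.112.0.0 - 134.127.255.255)
  134.120.0.0/13 (134.120.0.0 - 134.127.255.255)
  134.123.224.0/19 (134.123.224.0 - 134.123.255.255)
Most specific is 134.123.224.0/19.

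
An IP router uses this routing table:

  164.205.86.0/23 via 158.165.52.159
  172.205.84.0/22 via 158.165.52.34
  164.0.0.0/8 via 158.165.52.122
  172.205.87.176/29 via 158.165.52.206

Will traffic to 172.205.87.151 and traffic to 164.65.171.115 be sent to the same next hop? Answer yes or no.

no

172.205.87.151: longest match 172.205.84.0/22 -> 158.165.52.34
164.65.171.115: longest match 164.0.0.0/8 -> 158.165.52.122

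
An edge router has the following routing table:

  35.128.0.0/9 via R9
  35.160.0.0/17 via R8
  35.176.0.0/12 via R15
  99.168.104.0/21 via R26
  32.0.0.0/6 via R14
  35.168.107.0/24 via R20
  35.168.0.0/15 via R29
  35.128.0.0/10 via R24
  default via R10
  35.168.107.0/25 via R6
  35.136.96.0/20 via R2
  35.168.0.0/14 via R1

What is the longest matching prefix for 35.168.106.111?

35.168.0.0/15

Entries matching 35.168.106.111:
  0.0.0.0/0 (default, matches everything)
  32.0.0.0/6 (32.0.0.0 - 35.255.255.255)
  35.128.0.0/9 (35.128.0.0 - 35.255.255.255)
  35.128.0.0/10 (35.128.0.0 - 35.191.255.255)
  35.168.0.0/14 (35.168.0.0 - 35.171.255.255)
  35.168.0.0/15 (35.168.0.0 - 35.169.255.255)
Most specific is 35.168.0.0/15.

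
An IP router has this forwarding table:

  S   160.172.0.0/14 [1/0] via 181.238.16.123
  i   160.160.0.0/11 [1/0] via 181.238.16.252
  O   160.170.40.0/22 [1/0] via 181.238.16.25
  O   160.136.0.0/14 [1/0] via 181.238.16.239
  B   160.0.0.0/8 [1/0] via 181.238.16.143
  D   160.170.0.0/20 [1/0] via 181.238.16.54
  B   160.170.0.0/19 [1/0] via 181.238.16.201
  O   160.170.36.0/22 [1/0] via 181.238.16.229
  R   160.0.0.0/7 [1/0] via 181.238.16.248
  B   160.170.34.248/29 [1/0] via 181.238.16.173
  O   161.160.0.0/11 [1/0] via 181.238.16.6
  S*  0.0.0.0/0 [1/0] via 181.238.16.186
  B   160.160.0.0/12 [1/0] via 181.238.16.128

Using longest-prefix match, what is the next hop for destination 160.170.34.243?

Routes whose prefix contains 160.170.34.243:
  0.0.0.0/0 (default, matches everything) -> 181.238.16.186
  160.0.0.0/7 (160.0.0.0 - 161.255.255.255) -> 181.238.16.248
  160.0.0.0/8 (160.0.0.0 - 160.255.255.255) -> 181.238.16.143
  160.160.0.0/11 (160.160.0.0 - 160.191.255.255) -> 181.238.16.252
  160.160.0.0/12 (160.160.0.0 - 160.175.255.255) -> 181.238.16.128
More-specific entries that do NOT match:
  160.170.34.248/29 (160.170.34.248 - 160.170.34.255) does not contain 160.170.34.243
  160.170.40.0/22 (160.170.40.0 - 160.170.43.255) does not contain 160.170.34.243
  160.170.36.0/22 (160.170.36.0 - 160.170.39.255) does not contain 160.170.34.243
  160.170.0.0/20 (160.170.0.0 - 160.170.15.255) does not contain 160.170.34.243
  160.170.0.0/19 (160.170.0.0 - 160.170.31.255) does not contain 160.170.34.243
  160.172.0.0/14 (160.172.0.0 - 160.175.255.255) does not contain 160.170.34.243
  160.136.0.0/14 (160.136.0.0 - 160.139.255.255) does not contain 160.170.34.243
Longest matching prefix is /12 -> next hop 181.238.16.128.

181.238.16.128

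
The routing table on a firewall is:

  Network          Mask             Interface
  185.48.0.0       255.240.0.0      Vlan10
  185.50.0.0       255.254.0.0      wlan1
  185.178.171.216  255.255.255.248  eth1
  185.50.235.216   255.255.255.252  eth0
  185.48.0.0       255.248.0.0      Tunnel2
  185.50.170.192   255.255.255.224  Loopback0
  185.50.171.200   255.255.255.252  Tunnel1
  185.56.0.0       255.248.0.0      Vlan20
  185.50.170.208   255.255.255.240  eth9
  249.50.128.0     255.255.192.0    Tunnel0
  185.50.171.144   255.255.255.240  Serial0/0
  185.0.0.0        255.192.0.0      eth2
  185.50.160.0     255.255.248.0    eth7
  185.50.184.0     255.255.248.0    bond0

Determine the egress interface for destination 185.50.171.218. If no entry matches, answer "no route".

Routes whose prefix contains 185.50.171.218:
  185.0.0.0/10 (185.0.0.0 - 185.63.255.255) -> eth2
  185.48.0.0/12 (185.48.0.0 - 185.63.255.255) -> Vlan10
  185.48.0.0/13 (185.48.0.0 - 185.55.255.255) -> Tunnel2
  185.50.0.0/15 (185.50.0.0 - 185.51.255.255) -> wlan1
More-specific entries that do NOT match:
  185.50.235.216/30 (185.50.235.216 - 185.50.235.219) does not contain 185.50.171.218
  185.50.171.200/30 (185.50.171.200 - 185.50.171.203) does not contain 185.50.171.218
  185.178.171.216/29 (185.178.171.216 - 185.178.171.223) does not contain 185.50.171.218
  185.50.170.208/28 (185.50.170.208 - 185.50.170.223) does not contain 185.50.171.218
  185.50.171.144/28 (185.50.171.144 - 185.50.171.159) does not contain 185.50.171.218
  185.50.170.192/27 (185.50.170.192 - 185.50.170.223) does not contain 185.50.171.218
  185.50.160.0/21 (185.50.160.0 - 185.50.167.255) does not contain 185.50.171.218
  185.50.184.0/21 (185.50.184.0 - 185.50.191.255) does not contain 185.50.171.218
  249.50.128.0/18 (249.50.128.0 - 249.50.191.255) does not contain 185.50.171.218
Longest matching prefix is /15 -> interface wlan1.

wlan1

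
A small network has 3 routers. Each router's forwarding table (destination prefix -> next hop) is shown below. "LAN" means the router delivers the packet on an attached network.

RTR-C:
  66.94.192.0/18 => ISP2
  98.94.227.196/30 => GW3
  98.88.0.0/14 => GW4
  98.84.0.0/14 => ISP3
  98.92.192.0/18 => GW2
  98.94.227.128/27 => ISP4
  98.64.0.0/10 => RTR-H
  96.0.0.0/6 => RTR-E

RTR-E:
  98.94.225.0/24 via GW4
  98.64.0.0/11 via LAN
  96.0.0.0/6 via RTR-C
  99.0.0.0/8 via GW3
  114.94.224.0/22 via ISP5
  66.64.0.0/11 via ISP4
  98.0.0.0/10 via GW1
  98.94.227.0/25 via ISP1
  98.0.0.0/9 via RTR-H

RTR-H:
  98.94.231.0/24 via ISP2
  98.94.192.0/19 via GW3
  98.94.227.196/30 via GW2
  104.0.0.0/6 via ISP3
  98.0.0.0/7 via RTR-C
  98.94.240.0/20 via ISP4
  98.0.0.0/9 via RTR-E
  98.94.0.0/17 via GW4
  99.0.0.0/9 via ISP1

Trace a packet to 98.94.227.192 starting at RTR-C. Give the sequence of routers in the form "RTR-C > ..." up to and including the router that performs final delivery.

At RTR-C: longest match for 98.94.227.192 is 98.64.0.0/10 -> RTR-H
At RTR-H: longest match for 98.94.227.192 is 98.0.0.0/9 -> RTR-E
At RTR-E: longest match for 98.94.227.192 is 98.64.0.0/11 -> LAN

RTR-C > RTR-H > RTR-E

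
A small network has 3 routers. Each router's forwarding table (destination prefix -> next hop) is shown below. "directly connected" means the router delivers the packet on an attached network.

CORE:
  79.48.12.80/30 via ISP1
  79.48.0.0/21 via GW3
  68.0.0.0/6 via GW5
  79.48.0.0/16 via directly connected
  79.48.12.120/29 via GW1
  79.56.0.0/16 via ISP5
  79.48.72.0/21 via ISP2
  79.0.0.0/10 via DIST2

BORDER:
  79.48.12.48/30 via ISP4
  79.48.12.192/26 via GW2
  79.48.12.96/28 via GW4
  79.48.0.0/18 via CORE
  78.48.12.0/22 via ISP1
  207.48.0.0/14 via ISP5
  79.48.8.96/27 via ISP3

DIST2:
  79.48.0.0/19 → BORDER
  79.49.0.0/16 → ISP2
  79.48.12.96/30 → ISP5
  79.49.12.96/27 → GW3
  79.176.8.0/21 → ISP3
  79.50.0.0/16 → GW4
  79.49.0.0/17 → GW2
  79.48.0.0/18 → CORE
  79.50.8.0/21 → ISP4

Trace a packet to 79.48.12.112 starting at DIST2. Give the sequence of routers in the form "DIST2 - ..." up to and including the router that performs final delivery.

DIST2 - BORDER - CORE

At DIST2: longest match for 79.48.12.112 is 79.48.0.0/19 -> BORDER
At BORDER: longest match for 79.48.12.112 is 79.48.0.0/18 -> CORE
At CORE: longest match for 79.48.12.112 is 79.48.0.0/16 -> directly connected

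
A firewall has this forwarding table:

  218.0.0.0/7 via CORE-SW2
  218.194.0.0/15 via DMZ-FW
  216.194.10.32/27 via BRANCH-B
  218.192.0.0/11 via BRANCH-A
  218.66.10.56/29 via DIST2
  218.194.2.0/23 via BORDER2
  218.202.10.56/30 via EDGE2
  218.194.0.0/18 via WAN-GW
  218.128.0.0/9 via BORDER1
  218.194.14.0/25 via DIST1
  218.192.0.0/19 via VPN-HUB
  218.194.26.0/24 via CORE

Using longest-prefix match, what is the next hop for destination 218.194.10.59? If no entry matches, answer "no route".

WAN-GW

Routes whose prefix contains 218.194.10.59:
  218.0.0.0/7 (218.0.0.0 - 219.255.255.255) -> CORE-SW2
  218.128.0.0/9 (218.128.0.0 - 218.255.255.255) -> BORDER1
  218.192.0.0/11 (218.192.0.0 - 218.223.255.255) -> BRANCH-A
  218.194.0.0/15 (218.194.0.0 - 218.195.255.255) -> DMZ-FW
  218.194.0.0/18 (218.194.0.0 - 218.194.63.255) -> WAN-GW
More-specific entries that do NOT match:
  218.202.10.56/30 (218.202.10.56 - 218.202.10.59) does not contain 218.194.10.59
  218.66.10.56/29 (218.66.10.56 - 218.66.10.63) does not contain 218.194.10.59
  216.194.10.32/27 (216.194.10.32 - 216.194.10.63) does not contain 218.194.10.59
  218.194.14.0/25 (218.194.14.0 - 218.194.14.127) does not contain 218.194.10.59
  218.194.26.0/24 (218.194.26.0 - 218.194.26.255) does not contain 218.194.10.59
  218.194.2.0/23 (218.194.2.0 - 218.194.3.255) does not contain 218.194.10.59
  218.192.0.0/19 (218.192.0.0 - 218.192.31.255) does not contain 218.194.10.59
Longest matching prefix is /18 -> next hop WAN-GW.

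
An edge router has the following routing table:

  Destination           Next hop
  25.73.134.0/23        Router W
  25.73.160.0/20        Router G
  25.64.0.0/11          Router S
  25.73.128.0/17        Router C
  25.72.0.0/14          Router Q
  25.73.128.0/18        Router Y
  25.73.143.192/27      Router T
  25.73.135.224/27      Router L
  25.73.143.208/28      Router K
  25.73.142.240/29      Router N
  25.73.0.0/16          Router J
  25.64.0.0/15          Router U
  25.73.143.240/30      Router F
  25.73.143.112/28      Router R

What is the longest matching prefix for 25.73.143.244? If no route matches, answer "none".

Entries matching 25.73.143.244:
  25.64.0.0/11 (25.64.0.0 - 25.95.255.255)
  25.72.0.0/14 (25.72.0.0 - 25.75.255.255)
  25.73.0.0/16 (25.73.0.0 - 25.73.255.255)
  25.73.128.0/17 (25.73.128.0 - 25.73.255.255)
  25.73.128.0/18 (25.73.128.0 - 25.73.191.255)
Most specific is 25.73.128.0/18.

25.73.128.0/18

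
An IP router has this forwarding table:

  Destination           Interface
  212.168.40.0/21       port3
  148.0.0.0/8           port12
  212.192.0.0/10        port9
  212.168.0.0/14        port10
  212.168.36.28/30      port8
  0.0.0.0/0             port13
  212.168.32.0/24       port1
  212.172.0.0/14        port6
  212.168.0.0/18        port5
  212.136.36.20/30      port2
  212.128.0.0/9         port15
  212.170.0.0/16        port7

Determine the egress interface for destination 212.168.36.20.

Routes whose prefix contains 212.168.36.20:
  0.0.0.0/0 (default, matches everything) -> port13
  212.128.0.0/9 (212.128.0.0 - 212.255.255.255) -> port15
  212.168.0.0/14 (212.168.0.0 - 212.171.255.255) -> port10
  212.168.0.0/18 (212.168.0.0 - 212.168.63.255) -> port5
More-specific entries that do NOT match:
  212.168.36.28/30 (212.168.36.28 - 212.168.36.31) does not contain 212.168.36.20
  212.136.36.20/30 (212.136.36.20 - 212.136.36.23) does not contain 212.168.36.20
  212.168.32.0/24 (212.168.32.0 - 212.168.32.255) does not contain 212.168.36.20
  212.168.40.0/21 (212.168.40.0 - 212.168.47.255) does not contain 212.168.36.20
Longest matching prefix is /18 -> interface port5.

port5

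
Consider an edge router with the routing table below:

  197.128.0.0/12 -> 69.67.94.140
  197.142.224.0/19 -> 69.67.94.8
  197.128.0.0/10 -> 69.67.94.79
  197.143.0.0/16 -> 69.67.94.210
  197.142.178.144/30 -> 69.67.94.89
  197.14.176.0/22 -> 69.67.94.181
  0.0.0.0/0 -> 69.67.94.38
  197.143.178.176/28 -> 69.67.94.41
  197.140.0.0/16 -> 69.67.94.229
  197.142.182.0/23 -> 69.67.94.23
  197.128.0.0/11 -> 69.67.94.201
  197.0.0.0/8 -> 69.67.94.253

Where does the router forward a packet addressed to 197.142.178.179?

Routes whose prefix contains 197.142.178.179:
  0.0.0.0/0 (default, matches everything) -> 69.67.94.38
  197.0.0.0/8 (197.0.0.0 - 197.255.255.255) -> 69.67.94.253
  197.128.0.0/10 (197.128.0.0 - 197.191.255.255) -> 69.67.94.79
  197.128.0.0/11 (197.128.0.0 - 197.159.255.255) -> 69.67.94.201
  197.128.0.0/12 (197.128.0.0 - 197.143.255.255) -> 69.67.94.140
More-specific entries that do NOT match:
  197.142.178.144/30 (197.142.178.144 - 197.142.178.147) does not contain 197.142.178.179
  197.143.178.176/28 (197.143.178.176 - 197.143.178.191) does not contain 197.142.178.179
  197.142.182.0/23 (197.142.182.0 - 197.142.183.255) does not contain 197.142.178.179
  197.14.176.0/22 (197.14.176.0 - 197.14.179.255) does not contain 197.142.178.179
  197.142.224.0/19 (197.142.224.0 - 197.142.255.255) does not contain 197.142.178.179
  197.143.0.0/16 (197.143.0.0 - 197.143.255.255) does not contain 197.142.178.179
  197.140.0.0/16 (197.140.0.0 - 197.140.255.255) does not contain 197.142.178.179
Longest matching prefix is /12 -> next hop 69.67.94.140.

69.67.94.140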